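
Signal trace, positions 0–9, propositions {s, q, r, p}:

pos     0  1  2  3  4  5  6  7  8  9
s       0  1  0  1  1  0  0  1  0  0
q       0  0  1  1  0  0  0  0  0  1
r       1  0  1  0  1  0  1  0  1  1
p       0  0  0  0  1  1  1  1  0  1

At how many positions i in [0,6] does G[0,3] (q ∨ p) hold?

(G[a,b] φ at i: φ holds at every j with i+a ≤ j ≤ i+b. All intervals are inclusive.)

Evaluate at each i in [0,6]:
  i=0: ✗ (fails at j=0)
  i=1: ✗ (fails at j=1)
  i=2: ✓ (all of [2,5])
  i=3: ✓ (all of [3,6])
  i=4: ✓ (all of [4,7])
  i=5: ✗ (fails at j=8)
  i=6: ✗ (fails at j=8)
Positions where it holds: {2, 3, 4} → 3.

3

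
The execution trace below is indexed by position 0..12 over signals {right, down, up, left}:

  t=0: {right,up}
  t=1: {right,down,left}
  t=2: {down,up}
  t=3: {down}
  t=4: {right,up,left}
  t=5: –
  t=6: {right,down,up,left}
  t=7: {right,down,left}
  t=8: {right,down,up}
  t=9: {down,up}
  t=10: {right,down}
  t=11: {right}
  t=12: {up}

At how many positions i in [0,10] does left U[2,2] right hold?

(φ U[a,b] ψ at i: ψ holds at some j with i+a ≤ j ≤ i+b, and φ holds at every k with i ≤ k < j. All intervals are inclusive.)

Evaluate at each i in [0,10]:
  i=0: ✗ (no rhs in [2,2])
  i=1: ✗ (no rhs in [3,3])
  i=2: ✗ (lhs fails at k=2 before rhs at j=4)
  i=3: ✗ (no rhs in [5,5])
  i=4: ✗ (lhs fails at k=5 before rhs at j=6)
  i=5: ✗ (lhs fails at k=5 before rhs at j=7)
  i=6: ✓ (rhs at j=8; lhs holds on [6,7])
  i=7: ✗ (no rhs in [9,9])
  i=8: ✗ (lhs fails at k=8 before rhs at j=10)
  i=9: ✗ (lhs fails at k=9 before rhs at j=11)
  i=10: ✗ (no rhs in [12,12])
Positions where it holds: {6} → 1.

1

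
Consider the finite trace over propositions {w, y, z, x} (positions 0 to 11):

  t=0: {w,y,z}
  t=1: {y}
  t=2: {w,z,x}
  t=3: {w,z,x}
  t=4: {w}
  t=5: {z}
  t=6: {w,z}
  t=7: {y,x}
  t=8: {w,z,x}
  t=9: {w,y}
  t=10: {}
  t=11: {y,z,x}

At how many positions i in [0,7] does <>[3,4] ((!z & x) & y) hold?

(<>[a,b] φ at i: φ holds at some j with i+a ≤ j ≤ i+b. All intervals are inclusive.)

2

Evaluate at each i in [0,7]:
  i=0: ✗ (none in [3,4])
  i=1: ✗ (none in [4,5])
  i=2: ✗ (none in [5,6])
  i=3: ✓ (witness j=7)
  i=4: ✓ (witness j=7)
  i=5: ✗ (none in [8,9])
  i=6: ✗ (none in [9,10])
  i=7: ✗ (none in [10,11])
Positions where it holds: {3, 4} → 2.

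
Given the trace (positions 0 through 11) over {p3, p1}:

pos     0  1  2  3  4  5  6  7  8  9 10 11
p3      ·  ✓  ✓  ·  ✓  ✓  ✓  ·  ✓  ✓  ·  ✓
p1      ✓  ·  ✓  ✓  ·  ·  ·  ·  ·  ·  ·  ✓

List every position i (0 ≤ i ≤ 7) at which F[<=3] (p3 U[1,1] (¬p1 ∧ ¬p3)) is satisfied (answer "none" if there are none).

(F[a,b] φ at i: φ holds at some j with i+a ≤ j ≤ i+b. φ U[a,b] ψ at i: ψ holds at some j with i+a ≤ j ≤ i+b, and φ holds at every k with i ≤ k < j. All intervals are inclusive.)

3, 4, 5, 6, 7

Evaluate at each i in [0,7]:
  i=0: ✗ (none in [0,3])
  i=1: ✗ (none in [1,4])
  i=2: ✗ (none in [2,5])
  i=3: ✓ (witness j=6)
  i=4: ✓ (witness j=6)
  i=5: ✓ (witness j=6)
  i=6: ✓ (witness j=6)
  i=7: ✓ (witness j=9)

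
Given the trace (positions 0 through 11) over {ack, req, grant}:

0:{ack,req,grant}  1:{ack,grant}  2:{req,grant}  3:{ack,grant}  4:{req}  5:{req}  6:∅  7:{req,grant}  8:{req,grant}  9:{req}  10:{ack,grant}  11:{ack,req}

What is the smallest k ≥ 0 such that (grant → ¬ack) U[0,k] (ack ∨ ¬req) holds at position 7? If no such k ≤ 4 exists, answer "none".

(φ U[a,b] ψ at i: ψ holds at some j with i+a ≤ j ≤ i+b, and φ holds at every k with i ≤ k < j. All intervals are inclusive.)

Need earliest j ≥ 7 with (ack ∨ ¬req), and (grant → ¬ack) at every k in [7,j-1].
  j=7: rhs fails.
  j=8: rhs fails.
  j=9: rhs fails.
  j=10: rhs holds; lhs holds on [7,9]. k = 3.

3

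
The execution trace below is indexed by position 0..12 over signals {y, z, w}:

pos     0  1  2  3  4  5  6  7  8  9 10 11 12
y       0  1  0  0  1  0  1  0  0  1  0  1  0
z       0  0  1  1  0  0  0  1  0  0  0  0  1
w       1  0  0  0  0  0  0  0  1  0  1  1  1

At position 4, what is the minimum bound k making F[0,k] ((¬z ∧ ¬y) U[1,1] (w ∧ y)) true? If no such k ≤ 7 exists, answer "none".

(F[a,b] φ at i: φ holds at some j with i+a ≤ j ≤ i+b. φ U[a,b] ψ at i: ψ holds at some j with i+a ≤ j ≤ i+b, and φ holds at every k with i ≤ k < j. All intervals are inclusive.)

Scan j = 4,5,… for ((¬z ∧ ¬y) U[1,1] (w ∧ y)):
  j=4: fails
  j=5: fails
  j=6: fails
  j=7: fails
  j=8: fails
  j=9: fails
  j=10: holds
First hit at j=10, so smallest k = 10-4 = 6.

6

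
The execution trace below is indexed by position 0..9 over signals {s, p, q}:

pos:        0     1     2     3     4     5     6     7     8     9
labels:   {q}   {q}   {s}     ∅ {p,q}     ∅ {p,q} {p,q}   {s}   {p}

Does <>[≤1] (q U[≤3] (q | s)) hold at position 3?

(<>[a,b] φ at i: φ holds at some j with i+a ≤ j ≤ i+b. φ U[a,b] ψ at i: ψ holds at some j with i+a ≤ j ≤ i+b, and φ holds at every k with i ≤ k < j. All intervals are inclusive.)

Holds

Check (q U[≤3] (q | s)) at each j in [3,4]:
  j=3: fails
  j=4: holds
Found at j=4 → formula holds.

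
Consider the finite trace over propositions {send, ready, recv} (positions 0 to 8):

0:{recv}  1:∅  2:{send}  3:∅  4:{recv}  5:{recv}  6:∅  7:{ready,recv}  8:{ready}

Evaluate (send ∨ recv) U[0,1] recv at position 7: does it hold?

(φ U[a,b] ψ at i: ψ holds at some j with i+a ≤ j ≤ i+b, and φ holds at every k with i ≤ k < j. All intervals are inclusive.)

Need some j in [7,8] with recv, and (send ∨ recv) at every k in [7,j-1].
  j=7: recv holds; no prefix to check → satisfied.

True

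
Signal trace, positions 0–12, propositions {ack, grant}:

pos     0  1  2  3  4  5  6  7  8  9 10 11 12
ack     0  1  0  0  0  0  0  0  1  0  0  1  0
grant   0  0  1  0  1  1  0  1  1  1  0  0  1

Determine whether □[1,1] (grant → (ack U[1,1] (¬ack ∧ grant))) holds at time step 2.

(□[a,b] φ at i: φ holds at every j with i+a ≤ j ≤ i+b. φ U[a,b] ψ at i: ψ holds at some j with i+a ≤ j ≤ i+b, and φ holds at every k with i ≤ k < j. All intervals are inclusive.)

Yes

Check (grant → (ack U[1,1] (¬ack ∧ grant))) at every j in [3,3]:
  j=3: antecedent false → ✓
All positions satisfy it → formula holds.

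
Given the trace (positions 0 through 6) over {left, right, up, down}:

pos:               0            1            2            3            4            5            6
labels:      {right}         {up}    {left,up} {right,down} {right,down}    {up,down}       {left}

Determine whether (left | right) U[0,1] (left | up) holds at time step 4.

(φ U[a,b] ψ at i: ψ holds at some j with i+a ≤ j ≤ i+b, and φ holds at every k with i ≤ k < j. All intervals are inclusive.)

True

Need some j in [4,5] with (left | up), and (left | right) at every k in [4,j-1].
  j=4: (left | up) false.
  j=5: (left | up) holds; (left | right) holds at every k in [4,4] → satisfied.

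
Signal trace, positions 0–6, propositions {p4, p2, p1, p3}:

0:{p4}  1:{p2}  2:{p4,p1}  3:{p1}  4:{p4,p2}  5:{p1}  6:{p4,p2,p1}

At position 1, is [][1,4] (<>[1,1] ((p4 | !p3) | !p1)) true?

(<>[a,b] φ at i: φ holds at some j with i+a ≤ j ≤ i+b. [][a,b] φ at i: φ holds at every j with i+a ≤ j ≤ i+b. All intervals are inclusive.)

True

Check <>[1,1] ((p4 | !p3) | !p1) at every j in [2,5]:
  j=2: holds (witness at 3)
  j=3: holds (witness at 4)
  j=4: holds (witness at 5)
  j=5: holds (witness at 6)
All positions satisfy it → formula holds.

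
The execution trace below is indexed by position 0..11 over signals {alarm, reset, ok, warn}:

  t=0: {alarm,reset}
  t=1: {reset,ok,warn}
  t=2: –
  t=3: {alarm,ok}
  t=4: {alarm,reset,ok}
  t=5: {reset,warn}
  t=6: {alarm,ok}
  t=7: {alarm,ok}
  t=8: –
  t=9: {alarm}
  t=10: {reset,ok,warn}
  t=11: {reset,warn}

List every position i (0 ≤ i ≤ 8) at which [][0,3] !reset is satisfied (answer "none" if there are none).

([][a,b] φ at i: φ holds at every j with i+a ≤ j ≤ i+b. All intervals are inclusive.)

Evaluate at each i in [0,8]:
  i=0: ✗ (fails at j=0)
  i=1: ✗ (fails at j=1)
  i=2: ✗ (fails at j=4)
  i=3: ✗ (fails at j=4)
  i=4: ✗ (fails at j=4)
  i=5: ✗ (fails at j=5)
  i=6: ✓ (all of [6,9])
  i=7: ✗ (fails at j=10)
  i=8: ✗ (fails at j=10)

6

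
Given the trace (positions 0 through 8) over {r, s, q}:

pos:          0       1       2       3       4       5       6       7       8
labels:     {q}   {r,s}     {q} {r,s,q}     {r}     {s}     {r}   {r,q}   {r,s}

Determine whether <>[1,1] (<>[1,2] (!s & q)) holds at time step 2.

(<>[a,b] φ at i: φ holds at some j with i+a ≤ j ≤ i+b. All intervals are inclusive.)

Check <>[1,2] (!s & q) at each j in [3,3]:
  j=3: fails (none in [4,5])
No position in the window satisfies it → formula fails.

Does not hold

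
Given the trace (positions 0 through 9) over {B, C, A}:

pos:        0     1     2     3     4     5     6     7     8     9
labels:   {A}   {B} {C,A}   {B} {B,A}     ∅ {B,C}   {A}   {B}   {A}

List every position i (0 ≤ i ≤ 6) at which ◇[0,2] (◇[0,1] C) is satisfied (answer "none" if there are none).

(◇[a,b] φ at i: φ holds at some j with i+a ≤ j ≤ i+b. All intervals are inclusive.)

0, 1, 2, 3, 4, 5, 6

Evaluate at each i in [0,6]:
  i=0: ✓ (witness j=1)
  i=1: ✓ (witness j=1)
  i=2: ✓ (witness j=2)
  i=3: ✓ (witness j=5)
  i=4: ✓ (witness j=5)
  i=5: ✓ (witness j=5)
  i=6: ✓ (witness j=6)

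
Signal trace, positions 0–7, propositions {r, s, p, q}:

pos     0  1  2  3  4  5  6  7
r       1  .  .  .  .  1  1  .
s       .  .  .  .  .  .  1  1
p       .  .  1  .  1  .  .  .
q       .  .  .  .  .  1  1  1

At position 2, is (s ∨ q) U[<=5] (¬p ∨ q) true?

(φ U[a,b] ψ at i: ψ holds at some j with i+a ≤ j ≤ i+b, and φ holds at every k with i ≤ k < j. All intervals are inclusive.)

False

Need some j in [2,7] with (¬p ∨ q), and (s ∨ q) at every k in [2,j-1].
  j=2: (¬p ∨ q) false.
  j=3: (¬p ∨ q) holds, but (s ∨ q) fails at k=2 → not this j.
  j=4: (¬p ∨ q) false.
  j=5: (¬p ∨ q) holds, but (s ∨ q) fails at k=2 → not this j.
  j=6: (¬p ∨ q) holds, but (s ∨ q) fails at k=2 → not this j.
  j=7: (¬p ∨ q) holds, but (s ∨ q) fails at k=2 → not this j.
No j in the window works → until fails.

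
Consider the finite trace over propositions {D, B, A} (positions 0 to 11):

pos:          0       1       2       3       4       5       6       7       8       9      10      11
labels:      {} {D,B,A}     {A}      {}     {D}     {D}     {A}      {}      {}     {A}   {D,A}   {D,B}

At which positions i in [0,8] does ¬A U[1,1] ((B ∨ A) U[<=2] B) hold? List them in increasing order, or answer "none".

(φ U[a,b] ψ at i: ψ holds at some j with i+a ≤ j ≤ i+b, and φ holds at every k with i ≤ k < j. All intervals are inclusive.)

Evaluate at each i in [0,8]:
  i=0: ✓ (rhs at j=1; lhs holds on [0,0])
  i=1: ✗ (no rhs in [2,2])
  i=2: ✗ (no rhs in [3,3])
  i=3: ✗ (no rhs in [4,4])
  i=4: ✗ (no rhs in [5,5])
  i=5: ✗ (no rhs in [6,6])
  i=6: ✗ (no rhs in [7,7])
  i=7: ✗ (no rhs in [8,8])
  i=8: ✓ (rhs at j=9; lhs holds on [8,8])

0, 8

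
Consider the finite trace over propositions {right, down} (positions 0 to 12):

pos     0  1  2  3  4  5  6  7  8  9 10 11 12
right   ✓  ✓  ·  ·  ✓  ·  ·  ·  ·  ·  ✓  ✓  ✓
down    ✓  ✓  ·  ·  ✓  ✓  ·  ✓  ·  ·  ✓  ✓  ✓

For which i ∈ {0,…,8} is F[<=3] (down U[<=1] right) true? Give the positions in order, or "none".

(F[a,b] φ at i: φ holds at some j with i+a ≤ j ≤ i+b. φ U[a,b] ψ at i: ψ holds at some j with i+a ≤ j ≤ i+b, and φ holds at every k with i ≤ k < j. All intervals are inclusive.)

Evaluate at each i in [0,8]:
  i=0: ✓ (witness j=0)
  i=1: ✓ (witness j=1)
  i=2: ✓ (witness j=4)
  i=3: ✓ (witness j=4)
  i=4: ✓ (witness j=4)
  i=5: ✗ (none in [5,8])
  i=6: ✗ (none in [6,9])
  i=7: ✓ (witness j=10)
  i=8: ✓ (witness j=10)

0, 1, 2, 3, 4, 7, 8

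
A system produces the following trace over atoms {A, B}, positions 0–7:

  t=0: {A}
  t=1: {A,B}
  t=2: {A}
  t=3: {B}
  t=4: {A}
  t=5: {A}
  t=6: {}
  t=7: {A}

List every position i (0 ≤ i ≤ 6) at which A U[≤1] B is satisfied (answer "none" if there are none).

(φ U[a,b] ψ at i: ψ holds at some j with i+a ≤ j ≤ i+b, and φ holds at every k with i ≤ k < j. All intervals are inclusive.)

Evaluate at each i in [0,6]:
  i=0: ✓ (rhs at j=1; lhs holds on [0,0])
  i=1: ✓ (rhs at j=1)
  i=2: ✓ (rhs at j=3; lhs holds on [2,2])
  i=3: ✓ (rhs at j=3)
  i=4: ✗ (no rhs in [4,5])
  i=5: ✗ (no rhs in [5,6])
  i=6: ✗ (no rhs in [6,7])

0, 1, 2, 3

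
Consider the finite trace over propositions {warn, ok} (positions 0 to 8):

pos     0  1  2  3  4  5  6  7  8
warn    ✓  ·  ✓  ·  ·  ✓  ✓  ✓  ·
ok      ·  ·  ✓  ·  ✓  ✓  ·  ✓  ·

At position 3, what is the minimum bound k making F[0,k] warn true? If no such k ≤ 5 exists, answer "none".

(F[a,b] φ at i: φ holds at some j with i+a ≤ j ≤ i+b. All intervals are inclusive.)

2

Scan j = 3,4,… for warn:
  j=3: fails
  j=4: fails
  j=5: holds
First hit at j=5, so smallest k = 5-3 = 2.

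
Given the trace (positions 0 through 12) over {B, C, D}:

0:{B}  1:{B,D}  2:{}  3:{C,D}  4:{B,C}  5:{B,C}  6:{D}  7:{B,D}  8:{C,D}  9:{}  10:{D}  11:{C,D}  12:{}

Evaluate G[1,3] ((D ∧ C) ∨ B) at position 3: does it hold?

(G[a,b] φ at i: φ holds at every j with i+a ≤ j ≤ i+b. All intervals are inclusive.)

Check ((D ∧ C) ∨ B) at every j in [4,6]:
  j=4: true
  j=5: true
  j=6: false
Fails at j=6 → formula fails.

Does not hold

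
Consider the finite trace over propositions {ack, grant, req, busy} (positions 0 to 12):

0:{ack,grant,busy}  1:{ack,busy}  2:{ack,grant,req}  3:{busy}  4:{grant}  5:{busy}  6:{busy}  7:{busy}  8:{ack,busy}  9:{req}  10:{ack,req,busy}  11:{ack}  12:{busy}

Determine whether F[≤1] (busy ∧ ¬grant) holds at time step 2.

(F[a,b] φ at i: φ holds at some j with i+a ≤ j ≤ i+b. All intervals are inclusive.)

Yes

Check (busy ∧ ¬grant) at each j in [2,3]:
  j=2: false
  j=3: true
Found at j=3 → formula holds.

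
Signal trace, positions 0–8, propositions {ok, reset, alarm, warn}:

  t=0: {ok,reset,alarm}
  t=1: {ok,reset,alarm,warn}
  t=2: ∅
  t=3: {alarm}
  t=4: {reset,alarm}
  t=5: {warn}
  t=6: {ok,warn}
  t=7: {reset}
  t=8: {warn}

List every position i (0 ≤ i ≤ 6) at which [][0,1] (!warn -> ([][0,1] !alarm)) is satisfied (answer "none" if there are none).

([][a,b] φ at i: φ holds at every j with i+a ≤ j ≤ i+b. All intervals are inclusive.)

5, 6

Evaluate at each i in [0,6]:
  i=0: ✗ (fails at j=0)
  i=1: ✗ (fails at j=2)
  i=2: ✗ (fails at j=2)
  i=3: ✗ (fails at j=3)
  i=4: ✗ (fails at j=4)
  i=5: ✓ (all of [5,6])
  i=6: ✓ (all of [6,7])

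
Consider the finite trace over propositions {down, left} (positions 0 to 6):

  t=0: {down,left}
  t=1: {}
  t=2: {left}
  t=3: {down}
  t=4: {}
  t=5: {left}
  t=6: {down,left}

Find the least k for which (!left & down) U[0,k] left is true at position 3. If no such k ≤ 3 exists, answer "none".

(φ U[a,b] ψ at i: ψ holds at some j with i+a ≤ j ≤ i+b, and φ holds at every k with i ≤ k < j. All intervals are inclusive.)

none

Need earliest j ≥ 3 with left, and (!left & down) at every k in [3,j-1].
  j=3: rhs fails.
  j=4: rhs fails.
  j=5: rhs holds but lhs fails at k=4.
  j=6: rhs holds but lhs fails at k=4.
No witness within the range → none.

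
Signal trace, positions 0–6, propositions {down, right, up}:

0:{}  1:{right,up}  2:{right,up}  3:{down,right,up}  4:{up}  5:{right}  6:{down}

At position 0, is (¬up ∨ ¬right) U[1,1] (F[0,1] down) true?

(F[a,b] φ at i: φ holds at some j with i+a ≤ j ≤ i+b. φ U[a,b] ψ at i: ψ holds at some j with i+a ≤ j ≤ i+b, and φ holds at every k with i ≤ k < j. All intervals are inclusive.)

No

Need some j in [1,1] with F[0,1] down, and (¬up ∨ ¬right) at every k in [0,j-1].
  j=1: F[0,1] down — fails (none in [1,2]).
No j in the window works → until fails.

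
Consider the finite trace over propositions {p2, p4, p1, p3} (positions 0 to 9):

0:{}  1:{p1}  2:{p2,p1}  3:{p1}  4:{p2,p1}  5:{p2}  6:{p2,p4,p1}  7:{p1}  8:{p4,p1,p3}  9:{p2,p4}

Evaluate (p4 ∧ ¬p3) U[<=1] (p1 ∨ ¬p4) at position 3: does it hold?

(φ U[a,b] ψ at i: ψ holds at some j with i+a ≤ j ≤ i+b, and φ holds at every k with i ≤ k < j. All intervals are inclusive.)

Need some j in [3,4] with (p1 ∨ ¬p4), and (p4 ∧ ¬p3) at every k in [3,j-1].
  j=3: (p1 ∨ ¬p4) holds; no prefix to check → satisfied.

Yes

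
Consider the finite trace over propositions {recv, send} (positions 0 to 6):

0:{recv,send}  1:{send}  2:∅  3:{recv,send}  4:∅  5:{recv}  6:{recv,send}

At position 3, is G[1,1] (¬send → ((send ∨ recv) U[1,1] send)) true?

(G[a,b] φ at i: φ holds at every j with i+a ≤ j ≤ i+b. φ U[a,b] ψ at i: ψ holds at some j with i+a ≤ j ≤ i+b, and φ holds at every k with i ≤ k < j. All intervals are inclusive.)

Check (¬send → ((send ∨ recv) U[1,1] send)) at every j in [4,4]:
  j=4: antecedent true; consequent fails → ✗
Fails at j=4 → formula fails.

Does not hold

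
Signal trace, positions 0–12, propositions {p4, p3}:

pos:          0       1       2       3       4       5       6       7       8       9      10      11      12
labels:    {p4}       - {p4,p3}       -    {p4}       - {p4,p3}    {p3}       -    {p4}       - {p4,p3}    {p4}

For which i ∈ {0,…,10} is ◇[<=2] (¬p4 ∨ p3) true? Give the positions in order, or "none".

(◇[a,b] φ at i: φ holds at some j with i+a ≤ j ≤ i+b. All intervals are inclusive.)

Evaluate at each i in [0,10]:
  i=0: ✓ (witness j=1)
  i=1: ✓ (witness j=1)
  i=2: ✓ (witness j=2)
  i=3: ✓ (witness j=3)
  i=4: ✓ (witness j=5)
  i=5: ✓ (witness j=5)
  i=6: ✓ (witness j=6)
  i=7: ✓ (witness j=7)
  i=8: ✓ (witness j=8)
  i=9: ✓ (witness j=10)
  i=10: ✓ (witness j=10)

0, 1, 2, 3, 4, 5, 6, 7, 8, 9, 10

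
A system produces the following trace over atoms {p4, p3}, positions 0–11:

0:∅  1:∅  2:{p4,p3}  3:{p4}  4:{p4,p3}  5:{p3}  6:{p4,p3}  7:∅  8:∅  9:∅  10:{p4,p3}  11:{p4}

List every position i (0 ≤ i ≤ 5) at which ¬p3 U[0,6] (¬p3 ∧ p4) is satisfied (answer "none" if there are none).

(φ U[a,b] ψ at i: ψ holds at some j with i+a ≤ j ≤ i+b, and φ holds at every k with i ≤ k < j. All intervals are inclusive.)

Evaluate at each i in [0,5]:
  i=0: ✗ (lhs fails at k=2 before rhs at j=3)
  i=1: ✗ (lhs fails at k=2 before rhs at j=3)
  i=2: ✗ (lhs fails at k=2 before rhs at j=3)
  i=3: ✓ (rhs at j=3)
  i=4: ✗ (no rhs in [4,10])
  i=5: ✗ (lhs fails at k=5 before rhs at j=11)

3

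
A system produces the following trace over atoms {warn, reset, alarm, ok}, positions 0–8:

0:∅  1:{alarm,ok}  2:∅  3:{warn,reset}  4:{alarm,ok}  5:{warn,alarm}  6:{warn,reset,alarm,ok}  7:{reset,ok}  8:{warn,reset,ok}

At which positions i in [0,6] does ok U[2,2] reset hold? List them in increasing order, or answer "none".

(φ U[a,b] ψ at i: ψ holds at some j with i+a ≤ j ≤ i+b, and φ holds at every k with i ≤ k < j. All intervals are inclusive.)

6

Evaluate at each i in [0,6]:
  i=0: ✗ (no rhs in [2,2])
  i=1: ✗ (lhs fails at k=2 before rhs at j=3)
  i=2: ✗ (no rhs in [4,4])
  i=3: ✗ (no rhs in [5,5])
  i=4: ✗ (lhs fails at k=5 before rhs at j=6)
  i=5: ✗ (lhs fails at k=5 before rhs at j=7)
  i=6: ✓ (rhs at j=8; lhs holds on [6,7])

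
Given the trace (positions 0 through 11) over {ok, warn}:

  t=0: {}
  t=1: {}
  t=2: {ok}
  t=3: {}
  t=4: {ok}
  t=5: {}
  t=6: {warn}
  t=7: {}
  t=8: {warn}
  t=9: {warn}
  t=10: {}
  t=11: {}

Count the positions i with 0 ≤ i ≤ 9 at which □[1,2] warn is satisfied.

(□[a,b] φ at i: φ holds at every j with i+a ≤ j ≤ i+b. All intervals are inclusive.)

Evaluate at each i in [0,9]:
  i=0: ✗ (fails at j=1)
  i=1: ✗ (fails at j=2)
  i=2: ✗ (fails at j=3)
  i=3: ✗ (fails at j=4)
  i=4: ✗ (fails at j=5)
  i=5: ✗ (fails at j=7)
  i=6: ✗ (fails at j=7)
  i=7: ✓ (all of [8,9])
  i=8: ✗ (fails at j=10)
  i=9: ✗ (fails at j=10)
Positions where it holds: {7} → 1.

1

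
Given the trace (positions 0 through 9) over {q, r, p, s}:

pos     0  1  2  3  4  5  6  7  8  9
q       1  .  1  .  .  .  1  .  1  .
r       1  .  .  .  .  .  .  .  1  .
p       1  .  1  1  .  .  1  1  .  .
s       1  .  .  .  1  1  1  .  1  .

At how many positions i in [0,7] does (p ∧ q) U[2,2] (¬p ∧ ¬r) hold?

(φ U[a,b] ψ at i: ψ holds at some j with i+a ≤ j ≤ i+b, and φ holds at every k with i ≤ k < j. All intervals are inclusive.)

Evaluate at each i in [0,7]:
  i=0: ✗ (no rhs in [2,2])
  i=1: ✗ (no rhs in [3,3])
  i=2: ✗ (lhs fails at k=3 before rhs at j=4)
  i=3: ✗ (lhs fails at k=3 before rhs at j=5)
  i=4: ✗ (no rhs in [6,6])
  i=5: ✗ (no rhs in [7,7])
  i=6: ✗ (no rhs in [8,8])
  i=7: ✗ (lhs fails at k=7 before rhs at j=9)
Positions where it holds: {} → 0.

0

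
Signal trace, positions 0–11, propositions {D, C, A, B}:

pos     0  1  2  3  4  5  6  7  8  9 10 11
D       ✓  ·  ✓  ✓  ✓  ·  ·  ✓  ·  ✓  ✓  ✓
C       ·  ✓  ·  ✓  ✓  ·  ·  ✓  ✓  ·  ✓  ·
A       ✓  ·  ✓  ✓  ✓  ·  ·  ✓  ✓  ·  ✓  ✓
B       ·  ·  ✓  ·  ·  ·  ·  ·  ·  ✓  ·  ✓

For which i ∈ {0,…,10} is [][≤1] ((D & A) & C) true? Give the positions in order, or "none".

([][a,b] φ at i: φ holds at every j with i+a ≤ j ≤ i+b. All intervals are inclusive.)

Evaluate at each i in [0,10]:
  i=0: ✗ (fails at j=0)
  i=1: ✗ (fails at j=1)
  i=2: ✗ (fails at j=2)
  i=3: ✓ (all of [3,4])
  i=4: ✗ (fails at j=5)
  i=5: ✗ (fails at j=5)
  i=6: ✗ (fails at j=6)
  i=7: ✗ (fails at j=8)
  i=8: ✗ (fails at j=8)
  i=9: ✗ (fails at j=9)
  i=10: ✗ (fails at j=11)

3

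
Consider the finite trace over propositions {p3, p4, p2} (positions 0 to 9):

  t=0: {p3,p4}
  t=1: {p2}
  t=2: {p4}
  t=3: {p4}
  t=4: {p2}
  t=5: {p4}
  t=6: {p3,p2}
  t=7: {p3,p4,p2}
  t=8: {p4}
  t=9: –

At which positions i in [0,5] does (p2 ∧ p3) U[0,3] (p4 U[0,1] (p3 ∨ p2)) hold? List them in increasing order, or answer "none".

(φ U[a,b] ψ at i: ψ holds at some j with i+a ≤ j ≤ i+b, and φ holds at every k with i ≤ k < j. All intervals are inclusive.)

0, 1, 3, 4, 5

Evaluate at each i in [0,5]:
  i=0: ✓ (rhs at j=0)
  i=1: ✓ (rhs at j=1)
  i=2: ✗ (lhs fails at k=2 before rhs at j=3)
  i=3: ✓ (rhs at j=3)
  i=4: ✓ (rhs at j=4)
  i=5: ✓ (rhs at j=5)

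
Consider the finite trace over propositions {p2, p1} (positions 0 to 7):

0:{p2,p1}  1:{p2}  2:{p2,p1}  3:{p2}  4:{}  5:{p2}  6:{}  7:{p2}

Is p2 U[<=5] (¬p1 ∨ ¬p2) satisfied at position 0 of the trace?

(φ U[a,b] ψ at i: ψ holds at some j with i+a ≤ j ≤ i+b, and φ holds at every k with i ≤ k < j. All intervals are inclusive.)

Yes

Need some j in [0,5] with (¬p1 ∨ ¬p2), and p2 at every k in [0,j-1].
  j=0: (¬p1 ∨ ¬p2) false.
  j=1: (¬p1 ∨ ¬p2) holds; p2 holds at every k in [0,0] → satisfied.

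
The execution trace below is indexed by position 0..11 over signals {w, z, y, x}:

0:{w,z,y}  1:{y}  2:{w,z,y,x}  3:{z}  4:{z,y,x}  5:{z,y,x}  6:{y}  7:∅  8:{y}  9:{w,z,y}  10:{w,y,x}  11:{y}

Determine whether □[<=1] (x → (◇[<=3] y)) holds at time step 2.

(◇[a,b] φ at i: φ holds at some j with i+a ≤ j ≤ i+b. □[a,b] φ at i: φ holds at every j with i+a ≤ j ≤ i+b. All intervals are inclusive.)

Check (x → (◇[<=3] y)) at every j in [2,3]:
  j=2: antecedent true; consequent holds (witness at 2) → ✓
  j=3: antecedent false → ✓
All positions satisfy it → formula holds.

True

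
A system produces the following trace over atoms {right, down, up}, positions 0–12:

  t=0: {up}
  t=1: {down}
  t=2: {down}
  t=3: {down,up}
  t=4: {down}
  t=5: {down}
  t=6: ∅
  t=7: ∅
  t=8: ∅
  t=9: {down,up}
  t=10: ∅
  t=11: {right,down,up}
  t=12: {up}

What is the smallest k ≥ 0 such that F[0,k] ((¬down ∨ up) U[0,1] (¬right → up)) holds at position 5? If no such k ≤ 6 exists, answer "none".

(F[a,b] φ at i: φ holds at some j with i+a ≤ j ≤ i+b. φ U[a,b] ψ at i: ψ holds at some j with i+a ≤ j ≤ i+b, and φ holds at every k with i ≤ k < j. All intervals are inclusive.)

Scan j = 5,6,… for ((¬down ∨ up) U[0,1] (¬right → up)):
  j=5: fails
  j=6: fails
  j=7: fails
  j=8: holds
First hit at j=8, so smallest k = 8-5 = 3.

3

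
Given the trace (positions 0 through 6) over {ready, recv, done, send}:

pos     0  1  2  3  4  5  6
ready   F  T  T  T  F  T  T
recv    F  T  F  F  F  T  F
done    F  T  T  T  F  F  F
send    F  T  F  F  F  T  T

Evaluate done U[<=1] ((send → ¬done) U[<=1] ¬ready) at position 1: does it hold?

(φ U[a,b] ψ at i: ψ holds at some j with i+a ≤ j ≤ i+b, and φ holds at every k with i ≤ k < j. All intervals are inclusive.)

Need some j in [1,2] with ((send → ¬done) U[<=1] ¬ready), and done at every k in [1,j-1].
  j=1: ((send → ¬done) U[<=1] ¬ready) — fails.
  j=2: ((send → ¬done) U[<=1] ¬ready) — fails.
No j in the window works → until fails.

Does not hold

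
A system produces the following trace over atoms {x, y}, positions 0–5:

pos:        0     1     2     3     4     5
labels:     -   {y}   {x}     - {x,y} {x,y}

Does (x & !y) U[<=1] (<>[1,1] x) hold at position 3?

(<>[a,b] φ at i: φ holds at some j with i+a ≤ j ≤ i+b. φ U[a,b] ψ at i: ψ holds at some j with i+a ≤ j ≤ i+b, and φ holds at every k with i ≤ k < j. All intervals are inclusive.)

Need some j in [3,4] with <>[1,1] x, and (x & !y) at every k in [3,j-1].
  j=3: <>[1,1] x holds; no prefix to check → satisfied.

Yes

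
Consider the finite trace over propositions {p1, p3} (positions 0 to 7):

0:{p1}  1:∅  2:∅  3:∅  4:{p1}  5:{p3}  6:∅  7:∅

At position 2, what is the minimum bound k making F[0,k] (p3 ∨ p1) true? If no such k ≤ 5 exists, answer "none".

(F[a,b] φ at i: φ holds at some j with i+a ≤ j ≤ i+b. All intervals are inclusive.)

Scan j = 2,3,… for (p3 ∨ p1):
  j=2: fails
  j=3: fails
  j=4: holds
First hit at j=4, so smallest k = 4-2 = 2.

2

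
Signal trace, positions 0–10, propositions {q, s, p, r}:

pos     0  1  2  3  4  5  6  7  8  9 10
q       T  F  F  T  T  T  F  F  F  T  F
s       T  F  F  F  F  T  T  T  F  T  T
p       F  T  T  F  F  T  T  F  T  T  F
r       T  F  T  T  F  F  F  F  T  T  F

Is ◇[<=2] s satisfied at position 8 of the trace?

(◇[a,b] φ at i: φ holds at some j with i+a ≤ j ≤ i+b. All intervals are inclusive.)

True

Check s at each j in [8,10]:
  j=8: false
  j=9: true
  j=10: true
Found at j=9 → formula holds.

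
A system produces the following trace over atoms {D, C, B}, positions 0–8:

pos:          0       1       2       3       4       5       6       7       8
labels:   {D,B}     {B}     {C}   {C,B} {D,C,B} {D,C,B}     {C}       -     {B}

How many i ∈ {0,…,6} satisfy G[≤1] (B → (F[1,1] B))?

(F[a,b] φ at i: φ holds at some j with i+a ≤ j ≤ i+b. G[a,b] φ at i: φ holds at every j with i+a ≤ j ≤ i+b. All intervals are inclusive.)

3

Evaluate at each i in [0,6]:
  i=0: ✗ (fails at j=1)
  i=1: ✗ (fails at j=1)
  i=2: ✓ (all of [2,3])
  i=3: ✓ (all of [3,4])
  i=4: ✗ (fails at j=5)
  i=5: ✗ (fails at j=5)
  i=6: ✓ (all of [6,7])
Positions where it holds: {2, 3, 6} → 3.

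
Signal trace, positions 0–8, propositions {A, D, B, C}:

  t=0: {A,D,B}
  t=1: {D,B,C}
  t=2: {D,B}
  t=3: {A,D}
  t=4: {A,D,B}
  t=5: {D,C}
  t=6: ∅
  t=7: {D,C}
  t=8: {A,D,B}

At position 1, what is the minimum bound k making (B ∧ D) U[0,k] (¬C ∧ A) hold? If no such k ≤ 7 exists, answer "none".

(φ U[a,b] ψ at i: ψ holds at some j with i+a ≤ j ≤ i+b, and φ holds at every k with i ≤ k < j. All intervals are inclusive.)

2

Need earliest j ≥ 1 with (¬C ∧ A), and (B ∧ D) at every k in [1,j-1].
  j=1: rhs fails.
  j=2: rhs fails.
  j=3: rhs holds; lhs holds on [1,2]. k = 2.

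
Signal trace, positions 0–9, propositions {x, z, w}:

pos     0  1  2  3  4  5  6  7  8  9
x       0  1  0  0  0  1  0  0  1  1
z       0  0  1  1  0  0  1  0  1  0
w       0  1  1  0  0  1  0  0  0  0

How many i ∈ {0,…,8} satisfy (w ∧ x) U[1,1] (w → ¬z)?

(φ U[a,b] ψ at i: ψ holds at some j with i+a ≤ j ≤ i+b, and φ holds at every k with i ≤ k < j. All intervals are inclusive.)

Evaluate at each i in [0,8]:
  i=0: ✗ (lhs fails at k=0 before rhs at j=1)
  i=1: ✗ (no rhs in [2,2])
  i=2: ✗ (lhs fails at k=2 before rhs at j=3)
  i=3: ✗ (lhs fails at k=3 before rhs at j=4)
  i=4: ✗ (lhs fails at k=4 before rhs at j=5)
  i=5: ✓ (rhs at j=6; lhs holds on [5,5])
  i=6: ✗ (lhs fails at k=6 before rhs at j=7)
  i=7: ✗ (lhs fails at k=7 before rhs at j=8)
  i=8: ✗ (lhs fails at k=8 before rhs at j=9)
Positions where it holds: {5} → 1.

1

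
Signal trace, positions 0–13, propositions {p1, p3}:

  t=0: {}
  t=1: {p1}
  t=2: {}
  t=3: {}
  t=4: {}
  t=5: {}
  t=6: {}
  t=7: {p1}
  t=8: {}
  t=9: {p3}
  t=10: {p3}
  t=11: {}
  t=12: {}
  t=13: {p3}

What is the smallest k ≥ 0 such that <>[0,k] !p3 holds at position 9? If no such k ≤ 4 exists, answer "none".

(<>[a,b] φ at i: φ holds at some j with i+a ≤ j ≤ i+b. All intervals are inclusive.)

Scan j = 9,10,… for !p3:
  j=9: fails
  j=10: fails
  j=11: holds
First hit at j=11, so smallest k = 11-9 = 2.

2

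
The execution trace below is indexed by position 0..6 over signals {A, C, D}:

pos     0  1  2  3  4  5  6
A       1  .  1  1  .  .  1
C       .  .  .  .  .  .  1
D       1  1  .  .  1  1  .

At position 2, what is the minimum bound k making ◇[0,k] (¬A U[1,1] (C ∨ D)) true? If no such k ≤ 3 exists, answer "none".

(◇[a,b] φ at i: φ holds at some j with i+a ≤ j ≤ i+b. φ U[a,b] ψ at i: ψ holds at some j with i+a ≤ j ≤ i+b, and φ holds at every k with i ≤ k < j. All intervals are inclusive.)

Scan j = 2,3,… for (¬A U[1,1] (C ∨ D)):
  j=2: fails
  j=3: fails
  j=4: holds
First hit at j=4, so smallest k = 4-2 = 2.

2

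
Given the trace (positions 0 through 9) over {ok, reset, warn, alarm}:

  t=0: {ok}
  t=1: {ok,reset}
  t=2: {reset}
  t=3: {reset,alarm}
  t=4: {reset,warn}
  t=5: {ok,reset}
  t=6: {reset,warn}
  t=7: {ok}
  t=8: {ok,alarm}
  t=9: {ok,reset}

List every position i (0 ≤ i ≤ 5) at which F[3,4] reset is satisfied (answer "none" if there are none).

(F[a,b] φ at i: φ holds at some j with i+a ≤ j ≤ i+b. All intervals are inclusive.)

0, 1, 2, 3, 5

Evaluate at each i in [0,5]:
  i=0: ✓ (witness j=3)
  i=1: ✓ (witness j=4)
  i=2: ✓ (witness j=5)
  i=3: ✓ (witness j=6)
  i=4: ✗ (none in [7,8])
  i=5: ✓ (witness j=9)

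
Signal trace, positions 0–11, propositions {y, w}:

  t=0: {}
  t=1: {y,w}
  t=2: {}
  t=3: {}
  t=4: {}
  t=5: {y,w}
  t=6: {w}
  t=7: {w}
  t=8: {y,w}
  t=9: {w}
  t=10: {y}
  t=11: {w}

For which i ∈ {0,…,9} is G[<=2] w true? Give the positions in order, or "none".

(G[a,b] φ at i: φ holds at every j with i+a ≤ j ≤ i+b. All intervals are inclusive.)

Evaluate at each i in [0,9]:
  i=0: ✗ (fails at j=0)
  i=1: ✗ (fails at j=2)
  i=2: ✗ (fails at j=2)
  i=3: ✗ (fails at j=3)
  i=4: ✗ (fails at j=4)
  i=5: ✓ (all of [5,7])
  i=6: ✓ (all of [6,8])
  i=7: ✓ (all of [7,9])
  i=8: ✗ (fails at j=10)
  i=9: ✗ (fails at j=10)

5, 6, 7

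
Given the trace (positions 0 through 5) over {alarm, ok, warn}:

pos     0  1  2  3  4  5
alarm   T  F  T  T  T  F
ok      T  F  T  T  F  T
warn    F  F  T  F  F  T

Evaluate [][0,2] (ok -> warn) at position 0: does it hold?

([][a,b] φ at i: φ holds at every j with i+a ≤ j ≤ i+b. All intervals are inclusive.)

Does not hold

Check (ok -> warn) at every j in [0,2]:
  j=0: antecedent true; consequent false → ✗
  j=1: antecedent false → ✓
  j=2: antecedent true; consequent true → ✓
Fails at j=0 → formula fails.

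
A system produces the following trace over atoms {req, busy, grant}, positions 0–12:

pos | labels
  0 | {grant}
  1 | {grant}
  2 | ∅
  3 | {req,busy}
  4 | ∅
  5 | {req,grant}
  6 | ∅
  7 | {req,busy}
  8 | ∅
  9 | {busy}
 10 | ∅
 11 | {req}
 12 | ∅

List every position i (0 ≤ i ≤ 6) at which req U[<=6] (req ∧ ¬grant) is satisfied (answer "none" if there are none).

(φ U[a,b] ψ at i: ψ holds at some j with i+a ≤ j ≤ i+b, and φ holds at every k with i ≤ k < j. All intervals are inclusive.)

Evaluate at each i in [0,6]:
  i=0: ✗ (lhs fails at k=0 before rhs at j=3)
  i=1: ✗ (lhs fails at k=1 before rhs at j=3)
  i=2: ✗ (lhs fails at k=2 before rhs at j=3)
  i=3: ✓ (rhs at j=3)
  i=4: ✗ (lhs fails at k=4 before rhs at j=7)
  i=5: ✗ (lhs fails at k=6 before rhs at j=7)
  i=6: ✗ (lhs fails at k=6 before rhs at j=7)

3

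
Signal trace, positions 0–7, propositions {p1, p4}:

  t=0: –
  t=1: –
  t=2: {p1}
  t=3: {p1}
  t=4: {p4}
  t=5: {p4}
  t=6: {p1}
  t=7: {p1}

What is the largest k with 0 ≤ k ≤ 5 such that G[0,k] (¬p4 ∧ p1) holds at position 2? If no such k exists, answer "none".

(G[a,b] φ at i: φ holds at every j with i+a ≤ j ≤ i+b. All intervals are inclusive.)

1

(¬p4 ∧ p1) must hold from j=2 onward; find where it first fails.
  j=2: holds
  j=3: holds
  j=4: fails
Holds on [2,3], so largest k = 1.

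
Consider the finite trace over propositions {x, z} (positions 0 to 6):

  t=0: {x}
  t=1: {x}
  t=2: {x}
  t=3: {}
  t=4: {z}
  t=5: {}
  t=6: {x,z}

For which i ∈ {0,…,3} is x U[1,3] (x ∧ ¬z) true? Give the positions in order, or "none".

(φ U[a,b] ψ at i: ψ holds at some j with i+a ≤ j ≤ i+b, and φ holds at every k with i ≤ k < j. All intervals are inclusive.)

Evaluate at each i in [0,3]:
  i=0: ✓ (rhs at j=1; lhs holds on [0,0])
  i=1: ✓ (rhs at j=2; lhs holds on [1,1])
  i=2: ✗ (no rhs in [3,5])
  i=3: ✗ (no rhs in [4,6])

0, 1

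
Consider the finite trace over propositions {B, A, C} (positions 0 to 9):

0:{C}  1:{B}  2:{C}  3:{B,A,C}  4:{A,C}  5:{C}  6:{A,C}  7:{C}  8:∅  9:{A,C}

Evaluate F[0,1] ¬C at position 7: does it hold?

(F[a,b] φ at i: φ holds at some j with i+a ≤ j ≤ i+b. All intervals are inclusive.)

True

Check ¬C at each j in [7,8]:
  j=7: false
  j=8: true
Found at j=8 → formula holds.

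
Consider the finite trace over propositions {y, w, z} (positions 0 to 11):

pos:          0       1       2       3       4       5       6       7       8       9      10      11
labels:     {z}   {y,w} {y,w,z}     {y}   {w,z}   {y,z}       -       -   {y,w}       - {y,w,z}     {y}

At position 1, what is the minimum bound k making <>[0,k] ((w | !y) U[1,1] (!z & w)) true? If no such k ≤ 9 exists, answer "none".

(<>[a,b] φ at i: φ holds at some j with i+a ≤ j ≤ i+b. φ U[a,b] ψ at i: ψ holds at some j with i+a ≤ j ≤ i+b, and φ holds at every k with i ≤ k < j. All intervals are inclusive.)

Scan j = 1,2,… for ((w | !y) U[1,1] (!z & w)):
  j=1: fails
  j=2: fails
  j=3: fails
  j=4: fails
  j=5: fails
  j=6: fails
  j=7: holds
First hit at j=7, so smallest k = 7-1 = 6.

6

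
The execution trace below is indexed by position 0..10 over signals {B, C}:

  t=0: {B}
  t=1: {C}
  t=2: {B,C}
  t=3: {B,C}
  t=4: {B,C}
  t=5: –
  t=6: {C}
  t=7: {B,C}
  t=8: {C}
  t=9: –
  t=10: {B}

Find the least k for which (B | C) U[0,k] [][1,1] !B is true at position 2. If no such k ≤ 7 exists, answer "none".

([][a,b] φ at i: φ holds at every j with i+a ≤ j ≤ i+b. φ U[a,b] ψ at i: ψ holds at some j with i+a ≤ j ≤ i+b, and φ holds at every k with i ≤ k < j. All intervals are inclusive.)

2

Need earliest j ≥ 2 with [][1,1] !B, and (B | C) at every k in [2,j-1].
  j=2: rhs fails.
  j=3: rhs fails.
  j=4: rhs holds; lhs holds on [2,3]. k = 2.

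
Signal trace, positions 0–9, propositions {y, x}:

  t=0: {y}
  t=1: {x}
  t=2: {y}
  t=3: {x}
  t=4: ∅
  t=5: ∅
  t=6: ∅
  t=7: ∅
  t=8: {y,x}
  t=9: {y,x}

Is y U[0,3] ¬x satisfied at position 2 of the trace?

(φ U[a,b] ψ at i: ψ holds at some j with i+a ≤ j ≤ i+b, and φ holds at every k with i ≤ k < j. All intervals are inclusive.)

Need some j in [2,5] with ¬x, and y at every k in [2,j-1].
  j=2: ¬x holds; no prefix to check → satisfied.

Holds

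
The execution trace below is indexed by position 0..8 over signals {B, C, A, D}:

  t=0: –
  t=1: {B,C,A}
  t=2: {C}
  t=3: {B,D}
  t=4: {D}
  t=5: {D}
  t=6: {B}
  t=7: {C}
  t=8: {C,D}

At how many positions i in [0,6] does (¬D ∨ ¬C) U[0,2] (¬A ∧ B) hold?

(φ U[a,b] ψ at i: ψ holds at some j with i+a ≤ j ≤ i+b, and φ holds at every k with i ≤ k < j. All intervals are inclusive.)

6

Evaluate at each i in [0,6]:
  i=0: ✗ (no rhs in [0,2])
  i=1: ✓ (rhs at j=3; lhs holds on [1,2])
  i=2: ✓ (rhs at j=3; lhs holds on [2,2])
  i=3: ✓ (rhs at j=3)
  i=4: ✓ (rhs at j=6; lhs holds on [4,5])
  i=5: ✓ (rhs at j=6; lhs holds on [5,5])
  i=6: ✓ (rhs at j=6)
Positions where it holds: {1, 2, 3, 4, 5, 6} → 6.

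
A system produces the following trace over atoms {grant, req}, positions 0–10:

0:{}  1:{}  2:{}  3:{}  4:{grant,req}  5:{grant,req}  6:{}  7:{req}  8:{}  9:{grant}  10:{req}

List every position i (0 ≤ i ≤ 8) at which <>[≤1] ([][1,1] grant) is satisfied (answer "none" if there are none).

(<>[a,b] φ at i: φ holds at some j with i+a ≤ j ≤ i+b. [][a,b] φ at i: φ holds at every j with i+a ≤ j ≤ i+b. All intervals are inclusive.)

2, 3, 4, 7, 8

Evaluate at each i in [0,8]:
  i=0: ✗ (none in [0,1])
  i=1: ✗ (none in [1,2])
  i=2: ✓ (witness j=3)
  i=3: ✓ (witness j=3)
  i=4: ✓ (witness j=4)
  i=5: ✗ (none in [5,6])
  i=6: ✗ (none in [6,7])
  i=7: ✓ (witness j=8)
  i=8: ✓ (witness j=8)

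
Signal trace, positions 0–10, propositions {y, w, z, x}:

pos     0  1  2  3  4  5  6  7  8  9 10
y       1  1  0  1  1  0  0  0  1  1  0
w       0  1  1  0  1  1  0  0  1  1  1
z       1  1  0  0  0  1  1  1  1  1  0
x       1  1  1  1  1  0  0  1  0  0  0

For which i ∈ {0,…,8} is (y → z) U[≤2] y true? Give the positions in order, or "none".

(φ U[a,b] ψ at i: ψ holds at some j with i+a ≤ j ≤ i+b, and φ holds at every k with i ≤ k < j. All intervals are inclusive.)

0, 1, 2, 3, 4, 6, 7, 8

Evaluate at each i in [0,8]:
  i=0: ✓ (rhs at j=0)
  i=1: ✓ (rhs at j=1)
  i=2: ✓ (rhs at j=3; lhs holds on [2,2])
  i=3: ✓ (rhs at j=3)
  i=4: ✓ (rhs at j=4)
  i=5: ✗ (no rhs in [5,7])
  i=6: ✓ (rhs at j=8; lhs holds on [6,7])
  i=7: ✓ (rhs at j=8; lhs holds on [7,7])
  i=8: ✓ (rhs at j=8)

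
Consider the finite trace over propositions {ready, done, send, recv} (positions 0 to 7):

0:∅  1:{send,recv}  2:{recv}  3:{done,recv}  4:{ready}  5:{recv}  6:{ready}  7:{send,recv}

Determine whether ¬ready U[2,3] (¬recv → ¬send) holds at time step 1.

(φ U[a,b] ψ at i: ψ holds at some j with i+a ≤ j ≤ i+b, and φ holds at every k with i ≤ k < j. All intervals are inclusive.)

Need some j in [3,4] with (¬recv → ¬send), and ¬ready at every k in [1,j-1].
  j=3: (¬recv → ¬send) holds; ¬ready holds at every k in [1,2] → satisfied.

True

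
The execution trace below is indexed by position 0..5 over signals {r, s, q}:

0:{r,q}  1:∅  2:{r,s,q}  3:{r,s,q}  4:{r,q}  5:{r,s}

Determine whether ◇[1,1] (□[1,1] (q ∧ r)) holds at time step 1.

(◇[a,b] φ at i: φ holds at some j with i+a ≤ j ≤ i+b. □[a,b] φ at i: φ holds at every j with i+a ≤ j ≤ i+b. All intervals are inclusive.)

Check □[1,1] (q ∧ r) at each j in [2,2]:
  j=2: holds on [3,3]
Found at j=2 → formula holds.

Holds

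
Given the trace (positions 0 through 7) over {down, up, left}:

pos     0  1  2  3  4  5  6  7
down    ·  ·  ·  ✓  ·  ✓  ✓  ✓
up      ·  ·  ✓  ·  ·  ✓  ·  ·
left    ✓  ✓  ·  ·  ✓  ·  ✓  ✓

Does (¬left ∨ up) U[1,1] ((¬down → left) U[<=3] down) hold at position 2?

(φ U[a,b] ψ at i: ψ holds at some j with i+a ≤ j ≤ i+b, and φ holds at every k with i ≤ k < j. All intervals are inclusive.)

Yes

Need some j in [3,3] with ((¬down → left) U[<=3] down), and (¬left ∨ up) at every k in [2,j-1].
  j=3: ((¬down → left) U[<=3] down) holds; (¬left ∨ up) holds at every k in [2,2] → satisfied.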